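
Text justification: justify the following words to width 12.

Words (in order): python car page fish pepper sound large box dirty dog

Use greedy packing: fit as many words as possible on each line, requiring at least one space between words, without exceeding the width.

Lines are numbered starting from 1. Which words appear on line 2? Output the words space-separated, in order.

Line 1: ['python', 'car'] (min_width=10, slack=2)
Line 2: ['page', 'fish'] (min_width=9, slack=3)
Line 3: ['pepper', 'sound'] (min_width=12, slack=0)
Line 4: ['large', 'box'] (min_width=9, slack=3)
Line 5: ['dirty', 'dog'] (min_width=9, slack=3)

Answer: page fish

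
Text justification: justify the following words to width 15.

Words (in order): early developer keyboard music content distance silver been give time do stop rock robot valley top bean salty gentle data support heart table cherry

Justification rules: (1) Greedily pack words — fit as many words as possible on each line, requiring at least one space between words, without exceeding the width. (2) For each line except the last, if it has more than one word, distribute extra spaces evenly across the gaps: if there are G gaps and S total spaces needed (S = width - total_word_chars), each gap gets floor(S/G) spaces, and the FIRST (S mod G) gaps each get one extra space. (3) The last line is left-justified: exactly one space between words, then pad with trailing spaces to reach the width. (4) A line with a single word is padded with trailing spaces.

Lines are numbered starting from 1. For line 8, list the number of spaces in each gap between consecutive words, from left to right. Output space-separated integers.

Line 1: ['early', 'developer'] (min_width=15, slack=0)
Line 2: ['keyboard', 'music'] (min_width=14, slack=1)
Line 3: ['content'] (min_width=7, slack=8)
Line 4: ['distance', 'silver'] (min_width=15, slack=0)
Line 5: ['been', 'give', 'time'] (min_width=14, slack=1)
Line 6: ['do', 'stop', 'rock'] (min_width=12, slack=3)
Line 7: ['robot', 'valley'] (min_width=12, slack=3)
Line 8: ['top', 'bean', 'salty'] (min_width=14, slack=1)
Line 9: ['gentle', 'data'] (min_width=11, slack=4)
Line 10: ['support', 'heart'] (min_width=13, slack=2)
Line 11: ['table', 'cherry'] (min_width=12, slack=3)

Answer: 2 1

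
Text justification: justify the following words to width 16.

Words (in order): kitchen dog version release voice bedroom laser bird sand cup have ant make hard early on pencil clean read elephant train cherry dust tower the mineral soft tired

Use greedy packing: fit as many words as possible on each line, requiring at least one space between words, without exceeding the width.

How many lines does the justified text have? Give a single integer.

Line 1: ['kitchen', 'dog'] (min_width=11, slack=5)
Line 2: ['version', 'release'] (min_width=15, slack=1)
Line 3: ['voice', 'bedroom'] (min_width=13, slack=3)
Line 4: ['laser', 'bird', 'sand'] (min_width=15, slack=1)
Line 5: ['cup', 'have', 'ant'] (min_width=12, slack=4)
Line 6: ['make', 'hard', 'early'] (min_width=15, slack=1)
Line 7: ['on', 'pencil', 'clean'] (min_width=15, slack=1)
Line 8: ['read', 'elephant'] (min_width=13, slack=3)
Line 9: ['train', 'cherry'] (min_width=12, slack=4)
Line 10: ['dust', 'tower', 'the'] (min_width=14, slack=2)
Line 11: ['mineral', 'soft'] (min_width=12, slack=4)
Line 12: ['tired'] (min_width=5, slack=11)
Total lines: 12

Answer: 12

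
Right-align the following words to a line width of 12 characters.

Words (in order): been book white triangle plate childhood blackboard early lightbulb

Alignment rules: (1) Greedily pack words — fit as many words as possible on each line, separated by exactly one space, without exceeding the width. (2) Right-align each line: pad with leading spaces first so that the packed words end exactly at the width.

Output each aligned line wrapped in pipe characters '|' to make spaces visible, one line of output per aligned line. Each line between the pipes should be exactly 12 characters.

Answer: |   been book|
|       white|
|    triangle|
|       plate|
|   childhood|
|  blackboard|
|       early|
|   lightbulb|

Derivation:
Line 1: ['been', 'book'] (min_width=9, slack=3)
Line 2: ['white'] (min_width=5, slack=7)
Line 3: ['triangle'] (min_width=8, slack=4)
Line 4: ['plate'] (min_width=5, slack=7)
Line 5: ['childhood'] (min_width=9, slack=3)
Line 6: ['blackboard'] (min_width=10, slack=2)
Line 7: ['early'] (min_width=5, slack=7)
Line 8: ['lightbulb'] (min_width=9, slack=3)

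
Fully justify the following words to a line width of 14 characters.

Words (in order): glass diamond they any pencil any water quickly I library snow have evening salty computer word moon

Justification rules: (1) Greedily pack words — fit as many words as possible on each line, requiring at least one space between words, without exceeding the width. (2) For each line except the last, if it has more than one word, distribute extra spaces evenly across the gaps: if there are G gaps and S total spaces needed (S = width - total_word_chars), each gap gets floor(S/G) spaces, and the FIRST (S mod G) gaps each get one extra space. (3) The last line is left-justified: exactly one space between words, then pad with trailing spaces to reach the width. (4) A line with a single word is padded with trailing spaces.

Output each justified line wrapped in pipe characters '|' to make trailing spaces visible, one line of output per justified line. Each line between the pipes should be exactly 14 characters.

Answer: |glass  diamond|
|they       any|
|pencil     any|
|water  quickly|
|I library snow|
|have   evening|
|salty computer|
|word moon     |

Derivation:
Line 1: ['glass', 'diamond'] (min_width=13, slack=1)
Line 2: ['they', 'any'] (min_width=8, slack=6)
Line 3: ['pencil', 'any'] (min_width=10, slack=4)
Line 4: ['water', 'quickly'] (min_width=13, slack=1)
Line 5: ['I', 'library', 'snow'] (min_width=14, slack=0)
Line 6: ['have', 'evening'] (min_width=12, slack=2)
Line 7: ['salty', 'computer'] (min_width=14, slack=0)
Line 8: ['word', 'moon'] (min_width=9, slack=5)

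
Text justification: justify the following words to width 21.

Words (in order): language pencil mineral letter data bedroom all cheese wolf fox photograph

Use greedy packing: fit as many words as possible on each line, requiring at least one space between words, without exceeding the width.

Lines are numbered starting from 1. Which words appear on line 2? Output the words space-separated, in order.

Line 1: ['language', 'pencil'] (min_width=15, slack=6)
Line 2: ['mineral', 'letter', 'data'] (min_width=19, slack=2)
Line 3: ['bedroom', 'all', 'cheese'] (min_width=18, slack=3)
Line 4: ['wolf', 'fox', 'photograph'] (min_width=19, slack=2)

Answer: mineral letter data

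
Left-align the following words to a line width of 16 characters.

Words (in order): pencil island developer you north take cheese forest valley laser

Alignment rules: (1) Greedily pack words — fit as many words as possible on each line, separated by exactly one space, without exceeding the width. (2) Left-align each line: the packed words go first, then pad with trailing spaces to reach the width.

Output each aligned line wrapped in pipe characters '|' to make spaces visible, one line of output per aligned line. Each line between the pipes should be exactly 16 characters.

Line 1: ['pencil', 'island'] (min_width=13, slack=3)
Line 2: ['developer', 'you'] (min_width=13, slack=3)
Line 3: ['north', 'take'] (min_width=10, slack=6)
Line 4: ['cheese', 'forest'] (min_width=13, slack=3)
Line 5: ['valley', 'laser'] (min_width=12, slack=4)

Answer: |pencil island   |
|developer you   |
|north take      |
|cheese forest   |
|valley laser    |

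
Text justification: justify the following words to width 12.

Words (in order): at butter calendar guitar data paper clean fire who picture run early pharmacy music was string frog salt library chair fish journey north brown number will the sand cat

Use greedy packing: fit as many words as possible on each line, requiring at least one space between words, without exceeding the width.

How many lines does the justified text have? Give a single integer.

Answer: 16

Derivation:
Line 1: ['at', 'butter'] (min_width=9, slack=3)
Line 2: ['calendar'] (min_width=8, slack=4)
Line 3: ['guitar', 'data'] (min_width=11, slack=1)
Line 4: ['paper', 'clean'] (min_width=11, slack=1)
Line 5: ['fire', 'who'] (min_width=8, slack=4)
Line 6: ['picture', 'run'] (min_width=11, slack=1)
Line 7: ['early'] (min_width=5, slack=7)
Line 8: ['pharmacy'] (min_width=8, slack=4)
Line 9: ['music', 'was'] (min_width=9, slack=3)
Line 10: ['string', 'frog'] (min_width=11, slack=1)
Line 11: ['salt', 'library'] (min_width=12, slack=0)
Line 12: ['chair', 'fish'] (min_width=10, slack=2)
Line 13: ['journey'] (min_width=7, slack=5)
Line 14: ['north', 'brown'] (min_width=11, slack=1)
Line 15: ['number', 'will'] (min_width=11, slack=1)
Line 16: ['the', 'sand', 'cat'] (min_width=12, slack=0)
Total lines: 16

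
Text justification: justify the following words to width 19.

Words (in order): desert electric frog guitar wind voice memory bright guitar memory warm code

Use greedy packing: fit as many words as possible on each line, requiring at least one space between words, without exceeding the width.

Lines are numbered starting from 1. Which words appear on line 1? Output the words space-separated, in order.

Answer: desert electric

Derivation:
Line 1: ['desert', 'electric'] (min_width=15, slack=4)
Line 2: ['frog', 'guitar', 'wind'] (min_width=16, slack=3)
Line 3: ['voice', 'memory', 'bright'] (min_width=19, slack=0)
Line 4: ['guitar', 'memory', 'warm'] (min_width=18, slack=1)
Line 5: ['code'] (min_width=4, slack=15)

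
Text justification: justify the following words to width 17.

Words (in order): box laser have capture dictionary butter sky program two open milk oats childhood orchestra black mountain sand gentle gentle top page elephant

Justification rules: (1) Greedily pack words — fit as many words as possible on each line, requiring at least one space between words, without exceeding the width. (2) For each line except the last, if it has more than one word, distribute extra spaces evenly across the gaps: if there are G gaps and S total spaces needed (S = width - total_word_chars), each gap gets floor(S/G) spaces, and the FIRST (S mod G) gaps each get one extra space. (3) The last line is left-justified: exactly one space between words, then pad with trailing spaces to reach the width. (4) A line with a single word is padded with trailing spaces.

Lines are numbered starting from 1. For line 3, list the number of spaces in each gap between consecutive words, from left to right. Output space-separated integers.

Line 1: ['box', 'laser', 'have'] (min_width=14, slack=3)
Line 2: ['capture'] (min_width=7, slack=10)
Line 3: ['dictionary', 'butter'] (min_width=17, slack=0)
Line 4: ['sky', 'program', 'two'] (min_width=15, slack=2)
Line 5: ['open', 'milk', 'oats'] (min_width=14, slack=3)
Line 6: ['childhood'] (min_width=9, slack=8)
Line 7: ['orchestra', 'black'] (min_width=15, slack=2)
Line 8: ['mountain', 'sand'] (min_width=13, slack=4)
Line 9: ['gentle', 'gentle', 'top'] (min_width=17, slack=0)
Line 10: ['page', 'elephant'] (min_width=13, slack=4)

Answer: 1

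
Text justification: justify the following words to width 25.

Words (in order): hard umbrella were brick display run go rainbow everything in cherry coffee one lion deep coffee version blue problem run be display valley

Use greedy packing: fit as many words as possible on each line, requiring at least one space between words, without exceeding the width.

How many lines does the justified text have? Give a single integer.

Answer: 7

Derivation:
Line 1: ['hard', 'umbrella', 'were', 'brick'] (min_width=24, slack=1)
Line 2: ['display', 'run', 'go', 'rainbow'] (min_width=22, slack=3)
Line 3: ['everything', 'in', 'cherry'] (min_width=20, slack=5)
Line 4: ['coffee', 'one', 'lion', 'deep'] (min_width=20, slack=5)
Line 5: ['coffee', 'version', 'blue'] (min_width=19, slack=6)
Line 6: ['problem', 'run', 'be', 'display'] (min_width=22, slack=3)
Line 7: ['valley'] (min_width=6, slack=19)
Total lines: 7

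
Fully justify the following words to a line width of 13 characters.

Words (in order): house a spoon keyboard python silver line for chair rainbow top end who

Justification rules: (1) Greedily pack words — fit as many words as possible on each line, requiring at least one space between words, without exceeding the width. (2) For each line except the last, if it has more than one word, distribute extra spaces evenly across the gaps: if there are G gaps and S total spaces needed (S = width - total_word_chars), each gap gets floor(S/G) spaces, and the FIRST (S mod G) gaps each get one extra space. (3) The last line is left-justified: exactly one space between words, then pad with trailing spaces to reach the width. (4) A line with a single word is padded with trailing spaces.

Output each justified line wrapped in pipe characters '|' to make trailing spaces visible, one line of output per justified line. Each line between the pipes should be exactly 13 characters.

Answer: |house a spoon|
|keyboard     |
|python silver|
|line      for|
|chair rainbow|
|top end who  |

Derivation:
Line 1: ['house', 'a', 'spoon'] (min_width=13, slack=0)
Line 2: ['keyboard'] (min_width=8, slack=5)
Line 3: ['python', 'silver'] (min_width=13, slack=0)
Line 4: ['line', 'for'] (min_width=8, slack=5)
Line 5: ['chair', 'rainbow'] (min_width=13, slack=0)
Line 6: ['top', 'end', 'who'] (min_width=11, slack=2)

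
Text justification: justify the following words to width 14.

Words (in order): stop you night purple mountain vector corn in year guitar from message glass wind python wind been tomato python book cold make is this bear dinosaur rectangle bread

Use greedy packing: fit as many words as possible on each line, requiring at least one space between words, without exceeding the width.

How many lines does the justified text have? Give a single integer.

Answer: 15

Derivation:
Line 1: ['stop', 'you', 'night'] (min_width=14, slack=0)
Line 2: ['purple'] (min_width=6, slack=8)
Line 3: ['mountain'] (min_width=8, slack=6)
Line 4: ['vector', 'corn', 'in'] (min_width=14, slack=0)
Line 5: ['year', 'guitar'] (min_width=11, slack=3)
Line 6: ['from', 'message'] (min_width=12, slack=2)
Line 7: ['glass', 'wind'] (min_width=10, slack=4)
Line 8: ['python', 'wind'] (min_width=11, slack=3)
Line 9: ['been', 'tomato'] (min_width=11, slack=3)
Line 10: ['python', 'book'] (min_width=11, slack=3)
Line 11: ['cold', 'make', 'is'] (min_width=12, slack=2)
Line 12: ['this', 'bear'] (min_width=9, slack=5)
Line 13: ['dinosaur'] (min_width=8, slack=6)
Line 14: ['rectangle'] (min_width=9, slack=5)
Line 15: ['bread'] (min_width=5, slack=9)
Total lines: 15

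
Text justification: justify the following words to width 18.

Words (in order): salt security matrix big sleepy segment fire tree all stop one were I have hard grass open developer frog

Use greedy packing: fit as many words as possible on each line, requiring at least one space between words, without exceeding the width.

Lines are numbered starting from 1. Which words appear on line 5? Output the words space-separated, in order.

Answer: I have hard grass

Derivation:
Line 1: ['salt', 'security'] (min_width=13, slack=5)
Line 2: ['matrix', 'big', 'sleepy'] (min_width=17, slack=1)
Line 3: ['segment', 'fire', 'tree'] (min_width=17, slack=1)
Line 4: ['all', 'stop', 'one', 'were'] (min_width=17, slack=1)
Line 5: ['I', 'have', 'hard', 'grass'] (min_width=17, slack=1)
Line 6: ['open', 'developer'] (min_width=14, slack=4)
Line 7: ['frog'] (min_width=4, slack=14)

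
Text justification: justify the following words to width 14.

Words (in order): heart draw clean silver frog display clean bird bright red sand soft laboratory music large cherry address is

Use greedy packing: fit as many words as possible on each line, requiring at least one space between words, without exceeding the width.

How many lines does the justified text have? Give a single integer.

Line 1: ['heart', 'draw'] (min_width=10, slack=4)
Line 2: ['clean', 'silver'] (min_width=12, slack=2)
Line 3: ['frog', 'display'] (min_width=12, slack=2)
Line 4: ['clean', 'bird'] (min_width=10, slack=4)
Line 5: ['bright', 'red'] (min_width=10, slack=4)
Line 6: ['sand', 'soft'] (min_width=9, slack=5)
Line 7: ['laboratory'] (min_width=10, slack=4)
Line 8: ['music', 'large'] (min_width=11, slack=3)
Line 9: ['cherry', 'address'] (min_width=14, slack=0)
Line 10: ['is'] (min_width=2, slack=12)
Total lines: 10

Answer: 10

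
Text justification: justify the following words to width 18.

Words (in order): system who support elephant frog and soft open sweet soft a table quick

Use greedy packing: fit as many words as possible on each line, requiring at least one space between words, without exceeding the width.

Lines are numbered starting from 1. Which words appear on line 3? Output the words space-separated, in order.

Answer: soft open sweet

Derivation:
Line 1: ['system', 'who', 'support'] (min_width=18, slack=0)
Line 2: ['elephant', 'frog', 'and'] (min_width=17, slack=1)
Line 3: ['soft', 'open', 'sweet'] (min_width=15, slack=3)
Line 4: ['soft', 'a', 'table', 'quick'] (min_width=18, slack=0)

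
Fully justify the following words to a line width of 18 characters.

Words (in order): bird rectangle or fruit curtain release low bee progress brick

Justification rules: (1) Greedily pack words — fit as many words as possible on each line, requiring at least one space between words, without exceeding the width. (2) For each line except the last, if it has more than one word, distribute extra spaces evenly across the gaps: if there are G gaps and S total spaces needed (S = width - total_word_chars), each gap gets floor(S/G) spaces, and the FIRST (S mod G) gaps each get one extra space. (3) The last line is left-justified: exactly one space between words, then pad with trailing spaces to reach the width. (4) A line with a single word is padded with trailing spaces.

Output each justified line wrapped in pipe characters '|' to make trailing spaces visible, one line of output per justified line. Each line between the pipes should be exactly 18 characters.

Line 1: ['bird', 'rectangle', 'or'] (min_width=17, slack=1)
Line 2: ['fruit', 'curtain'] (min_width=13, slack=5)
Line 3: ['release', 'low', 'bee'] (min_width=15, slack=3)
Line 4: ['progress', 'brick'] (min_width=14, slack=4)

Answer: |bird  rectangle or|
|fruit      curtain|
|release   low  bee|
|progress brick    |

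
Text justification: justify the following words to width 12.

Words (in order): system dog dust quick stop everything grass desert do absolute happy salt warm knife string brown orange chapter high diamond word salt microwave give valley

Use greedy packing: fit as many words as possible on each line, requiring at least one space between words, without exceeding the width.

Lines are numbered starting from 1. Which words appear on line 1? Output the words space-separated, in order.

Answer: system dog

Derivation:
Line 1: ['system', 'dog'] (min_width=10, slack=2)
Line 2: ['dust', 'quick'] (min_width=10, slack=2)
Line 3: ['stop'] (min_width=4, slack=8)
Line 4: ['everything'] (min_width=10, slack=2)
Line 5: ['grass', 'desert'] (min_width=12, slack=0)
Line 6: ['do', 'absolute'] (min_width=11, slack=1)
Line 7: ['happy', 'salt'] (min_width=10, slack=2)
Line 8: ['warm', 'knife'] (min_width=10, slack=2)
Line 9: ['string', 'brown'] (min_width=12, slack=0)
Line 10: ['orange'] (min_width=6, slack=6)
Line 11: ['chapter', 'high'] (min_width=12, slack=0)
Line 12: ['diamond', 'word'] (min_width=12, slack=0)
Line 13: ['salt'] (min_width=4, slack=8)
Line 14: ['microwave'] (min_width=9, slack=3)
Line 15: ['give', 'valley'] (min_width=11, slack=1)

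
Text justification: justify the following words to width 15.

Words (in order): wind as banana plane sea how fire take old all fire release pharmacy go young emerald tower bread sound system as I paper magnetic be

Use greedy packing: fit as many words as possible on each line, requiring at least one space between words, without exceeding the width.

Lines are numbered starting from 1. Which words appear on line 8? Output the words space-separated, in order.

Line 1: ['wind', 'as', 'banana'] (min_width=14, slack=1)
Line 2: ['plane', 'sea', 'how'] (min_width=13, slack=2)
Line 3: ['fire', 'take', 'old'] (min_width=13, slack=2)
Line 4: ['all', 'fire'] (min_width=8, slack=7)
Line 5: ['release'] (min_width=7, slack=8)
Line 6: ['pharmacy', 'go'] (min_width=11, slack=4)
Line 7: ['young', 'emerald'] (min_width=13, slack=2)
Line 8: ['tower', 'bread'] (min_width=11, slack=4)
Line 9: ['sound', 'system', 'as'] (min_width=15, slack=0)
Line 10: ['I', 'paper'] (min_width=7, slack=8)
Line 11: ['magnetic', 'be'] (min_width=11, slack=4)

Answer: tower bread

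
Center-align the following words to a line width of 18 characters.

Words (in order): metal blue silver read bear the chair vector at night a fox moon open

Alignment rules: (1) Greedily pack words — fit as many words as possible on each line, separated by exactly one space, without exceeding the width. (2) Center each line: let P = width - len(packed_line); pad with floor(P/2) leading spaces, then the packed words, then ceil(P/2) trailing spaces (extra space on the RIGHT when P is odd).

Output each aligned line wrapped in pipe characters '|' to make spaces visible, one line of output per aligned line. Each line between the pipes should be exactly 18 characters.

Answer: |metal blue silver |
|  read bear the   |
| chair vector at  |
| night a fox moon |
|       open       |

Derivation:
Line 1: ['metal', 'blue', 'silver'] (min_width=17, slack=1)
Line 2: ['read', 'bear', 'the'] (min_width=13, slack=5)
Line 3: ['chair', 'vector', 'at'] (min_width=15, slack=3)
Line 4: ['night', 'a', 'fox', 'moon'] (min_width=16, slack=2)
Line 5: ['open'] (min_width=4, slack=14)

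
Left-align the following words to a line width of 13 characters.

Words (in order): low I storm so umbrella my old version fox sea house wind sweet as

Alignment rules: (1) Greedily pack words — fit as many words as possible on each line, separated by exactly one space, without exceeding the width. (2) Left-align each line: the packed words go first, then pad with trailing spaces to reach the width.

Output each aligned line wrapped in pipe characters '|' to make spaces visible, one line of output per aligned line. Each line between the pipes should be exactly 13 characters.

Line 1: ['low', 'I', 'storm'] (min_width=11, slack=2)
Line 2: ['so', 'umbrella'] (min_width=11, slack=2)
Line 3: ['my', 'old'] (min_width=6, slack=7)
Line 4: ['version', 'fox'] (min_width=11, slack=2)
Line 5: ['sea', 'house'] (min_width=9, slack=4)
Line 6: ['wind', 'sweet', 'as'] (min_width=13, slack=0)

Answer: |low I storm  |
|so umbrella  |
|my old       |
|version fox  |
|sea house    |
|wind sweet as|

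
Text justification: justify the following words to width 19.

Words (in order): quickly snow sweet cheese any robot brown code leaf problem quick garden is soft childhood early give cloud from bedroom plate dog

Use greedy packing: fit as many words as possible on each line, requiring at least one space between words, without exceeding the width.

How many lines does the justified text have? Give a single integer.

Answer: 8

Derivation:
Line 1: ['quickly', 'snow', 'sweet'] (min_width=18, slack=1)
Line 2: ['cheese', 'any', 'robot'] (min_width=16, slack=3)
Line 3: ['brown', 'code', 'leaf'] (min_width=15, slack=4)
Line 4: ['problem', 'quick'] (min_width=13, slack=6)
Line 5: ['garden', 'is', 'soft'] (min_width=14, slack=5)
Line 6: ['childhood', 'early'] (min_width=15, slack=4)
Line 7: ['give', 'cloud', 'from'] (min_width=15, slack=4)
Line 8: ['bedroom', 'plate', 'dog'] (min_width=17, slack=2)
Total lines: 8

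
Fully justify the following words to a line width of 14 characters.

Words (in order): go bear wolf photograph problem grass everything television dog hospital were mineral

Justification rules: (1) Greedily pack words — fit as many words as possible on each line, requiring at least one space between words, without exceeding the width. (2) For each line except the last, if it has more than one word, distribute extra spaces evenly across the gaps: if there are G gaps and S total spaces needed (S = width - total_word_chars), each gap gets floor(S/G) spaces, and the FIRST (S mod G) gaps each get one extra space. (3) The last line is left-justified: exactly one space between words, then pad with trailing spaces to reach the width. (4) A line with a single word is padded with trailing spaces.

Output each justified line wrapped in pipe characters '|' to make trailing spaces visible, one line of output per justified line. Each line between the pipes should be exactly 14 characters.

Line 1: ['go', 'bear', 'wolf'] (min_width=12, slack=2)
Line 2: ['photograph'] (min_width=10, slack=4)
Line 3: ['problem', 'grass'] (min_width=13, slack=1)
Line 4: ['everything'] (min_width=10, slack=4)
Line 5: ['television', 'dog'] (min_width=14, slack=0)
Line 6: ['hospital', 'were'] (min_width=13, slack=1)
Line 7: ['mineral'] (min_width=7, slack=7)

Answer: |go  bear  wolf|
|photograph    |
|problem  grass|
|everything    |
|television dog|
|hospital  were|
|mineral       |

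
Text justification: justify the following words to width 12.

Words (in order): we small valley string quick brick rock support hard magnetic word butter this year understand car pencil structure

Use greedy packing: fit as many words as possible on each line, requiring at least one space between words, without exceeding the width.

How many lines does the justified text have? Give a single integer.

Answer: 11

Derivation:
Line 1: ['we', 'small'] (min_width=8, slack=4)
Line 2: ['valley'] (min_width=6, slack=6)
Line 3: ['string', 'quick'] (min_width=12, slack=0)
Line 4: ['brick', 'rock'] (min_width=10, slack=2)
Line 5: ['support', 'hard'] (min_width=12, slack=0)
Line 6: ['magnetic'] (min_width=8, slack=4)
Line 7: ['word', 'butter'] (min_width=11, slack=1)
Line 8: ['this', 'year'] (min_width=9, slack=3)
Line 9: ['understand'] (min_width=10, slack=2)
Line 10: ['car', 'pencil'] (min_width=10, slack=2)
Line 11: ['structure'] (min_width=9, slack=3)
Total lines: 11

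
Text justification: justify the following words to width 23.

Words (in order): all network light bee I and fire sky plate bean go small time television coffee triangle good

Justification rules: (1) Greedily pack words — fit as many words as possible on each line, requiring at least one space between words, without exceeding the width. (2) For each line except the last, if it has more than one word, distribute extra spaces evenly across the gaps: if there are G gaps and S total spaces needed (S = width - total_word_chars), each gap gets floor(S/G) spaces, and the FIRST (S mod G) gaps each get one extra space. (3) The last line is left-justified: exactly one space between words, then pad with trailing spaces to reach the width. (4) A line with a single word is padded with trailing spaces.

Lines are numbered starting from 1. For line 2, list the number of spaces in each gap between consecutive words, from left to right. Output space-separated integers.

Answer: 1 1 1 1

Derivation:
Line 1: ['all', 'network', 'light', 'bee', 'I'] (min_width=23, slack=0)
Line 2: ['and', 'fire', 'sky', 'plate', 'bean'] (min_width=23, slack=0)
Line 3: ['go', 'small', 'time'] (min_width=13, slack=10)
Line 4: ['television', 'coffee'] (min_width=17, slack=6)
Line 5: ['triangle', 'good'] (min_width=13, slack=10)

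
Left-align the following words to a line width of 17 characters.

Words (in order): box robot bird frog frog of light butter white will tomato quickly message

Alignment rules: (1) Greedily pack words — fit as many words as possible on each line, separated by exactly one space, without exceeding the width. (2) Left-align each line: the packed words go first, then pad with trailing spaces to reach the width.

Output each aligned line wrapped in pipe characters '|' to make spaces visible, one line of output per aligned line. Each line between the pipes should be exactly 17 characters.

Line 1: ['box', 'robot', 'bird'] (min_width=14, slack=3)
Line 2: ['frog', 'frog', 'of'] (min_width=12, slack=5)
Line 3: ['light', 'butter'] (min_width=12, slack=5)
Line 4: ['white', 'will', 'tomato'] (min_width=17, slack=0)
Line 5: ['quickly', 'message'] (min_width=15, slack=2)

Answer: |box robot bird   |
|frog frog of     |
|light butter     |
|white will tomato|
|quickly message  |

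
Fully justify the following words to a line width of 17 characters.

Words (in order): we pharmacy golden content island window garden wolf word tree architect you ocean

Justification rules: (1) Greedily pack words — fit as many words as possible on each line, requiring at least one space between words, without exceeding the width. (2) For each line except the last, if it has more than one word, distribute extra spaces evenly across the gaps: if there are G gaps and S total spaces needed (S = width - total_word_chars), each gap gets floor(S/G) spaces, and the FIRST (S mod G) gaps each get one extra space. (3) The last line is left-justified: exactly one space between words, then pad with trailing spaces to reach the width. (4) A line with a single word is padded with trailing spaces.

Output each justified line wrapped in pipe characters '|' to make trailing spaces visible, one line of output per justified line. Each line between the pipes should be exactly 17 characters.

Answer: |we       pharmacy|
|golden    content|
|island     window|
|garden  wolf word|
|tree    architect|
|you ocean        |

Derivation:
Line 1: ['we', 'pharmacy'] (min_width=11, slack=6)
Line 2: ['golden', 'content'] (min_width=14, slack=3)
Line 3: ['island', 'window'] (min_width=13, slack=4)
Line 4: ['garden', 'wolf', 'word'] (min_width=16, slack=1)
Line 5: ['tree', 'architect'] (min_width=14, slack=3)
Line 6: ['you', 'ocean'] (min_width=9, slack=8)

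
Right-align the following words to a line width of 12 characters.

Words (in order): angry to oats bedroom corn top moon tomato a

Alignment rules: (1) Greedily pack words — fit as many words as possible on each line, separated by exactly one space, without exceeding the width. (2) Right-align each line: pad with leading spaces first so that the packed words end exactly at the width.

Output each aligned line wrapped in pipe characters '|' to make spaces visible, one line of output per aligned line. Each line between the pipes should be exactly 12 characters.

Answer: |    angry to|
|oats bedroom|
|    corn top|
| moon tomato|
|           a|

Derivation:
Line 1: ['angry', 'to'] (min_width=8, slack=4)
Line 2: ['oats', 'bedroom'] (min_width=12, slack=0)
Line 3: ['corn', 'top'] (min_width=8, slack=4)
Line 4: ['moon', 'tomato'] (min_width=11, slack=1)
Line 5: ['a'] (min_width=1, slack=11)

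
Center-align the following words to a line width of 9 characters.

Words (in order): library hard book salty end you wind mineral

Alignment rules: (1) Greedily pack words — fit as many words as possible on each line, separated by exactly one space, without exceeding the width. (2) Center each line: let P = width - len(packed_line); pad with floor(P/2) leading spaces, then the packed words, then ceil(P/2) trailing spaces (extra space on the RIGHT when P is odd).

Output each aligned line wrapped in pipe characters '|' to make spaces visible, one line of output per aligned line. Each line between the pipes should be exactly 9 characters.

Answer: | library |
|hard book|
|salty end|
|you wind |
| mineral |

Derivation:
Line 1: ['library'] (min_width=7, slack=2)
Line 2: ['hard', 'book'] (min_width=9, slack=0)
Line 3: ['salty', 'end'] (min_width=9, slack=0)
Line 4: ['you', 'wind'] (min_width=8, slack=1)
Line 5: ['mineral'] (min_width=7, slack=2)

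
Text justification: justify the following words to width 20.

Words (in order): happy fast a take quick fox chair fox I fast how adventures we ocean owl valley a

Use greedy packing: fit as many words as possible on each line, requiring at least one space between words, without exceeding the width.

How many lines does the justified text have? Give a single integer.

Line 1: ['happy', 'fast', 'a', 'take'] (min_width=17, slack=3)
Line 2: ['quick', 'fox', 'chair', 'fox'] (min_width=19, slack=1)
Line 3: ['I', 'fast', 'how'] (min_width=10, slack=10)
Line 4: ['adventures', 'we', 'ocean'] (min_width=19, slack=1)
Line 5: ['owl', 'valley', 'a'] (min_width=12, slack=8)
Total lines: 5

Answer: 5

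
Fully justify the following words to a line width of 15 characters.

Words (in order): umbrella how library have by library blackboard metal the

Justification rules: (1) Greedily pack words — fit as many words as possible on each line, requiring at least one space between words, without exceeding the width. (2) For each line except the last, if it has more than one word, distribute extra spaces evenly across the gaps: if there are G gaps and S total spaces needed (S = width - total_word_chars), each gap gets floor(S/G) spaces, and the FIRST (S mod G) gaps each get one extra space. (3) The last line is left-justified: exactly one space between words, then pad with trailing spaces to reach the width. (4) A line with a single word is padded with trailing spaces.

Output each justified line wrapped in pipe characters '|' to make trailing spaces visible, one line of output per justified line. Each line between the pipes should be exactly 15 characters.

Answer: |umbrella    how|
|library have by|
|library        |
|blackboard     |
|metal the      |

Derivation:
Line 1: ['umbrella', 'how'] (min_width=12, slack=3)
Line 2: ['library', 'have', 'by'] (min_width=15, slack=0)
Line 3: ['library'] (min_width=7, slack=8)
Line 4: ['blackboard'] (min_width=10, slack=5)
Line 5: ['metal', 'the'] (min_width=9, slack=6)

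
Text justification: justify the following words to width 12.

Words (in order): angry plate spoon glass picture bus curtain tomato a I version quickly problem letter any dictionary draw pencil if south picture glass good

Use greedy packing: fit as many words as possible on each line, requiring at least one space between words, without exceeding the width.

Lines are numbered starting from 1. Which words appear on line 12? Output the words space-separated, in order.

Line 1: ['angry', 'plate'] (min_width=11, slack=1)
Line 2: ['spoon', 'glass'] (min_width=11, slack=1)
Line 3: ['picture', 'bus'] (min_width=11, slack=1)
Line 4: ['curtain'] (min_width=7, slack=5)
Line 5: ['tomato', 'a', 'I'] (min_width=10, slack=2)
Line 6: ['version'] (min_width=7, slack=5)
Line 7: ['quickly'] (min_width=7, slack=5)
Line 8: ['problem'] (min_width=7, slack=5)
Line 9: ['letter', 'any'] (min_width=10, slack=2)
Line 10: ['dictionary'] (min_width=10, slack=2)
Line 11: ['draw', 'pencil'] (min_width=11, slack=1)
Line 12: ['if', 'south'] (min_width=8, slack=4)
Line 13: ['picture'] (min_width=7, slack=5)
Line 14: ['glass', 'good'] (min_width=10, slack=2)

Answer: if south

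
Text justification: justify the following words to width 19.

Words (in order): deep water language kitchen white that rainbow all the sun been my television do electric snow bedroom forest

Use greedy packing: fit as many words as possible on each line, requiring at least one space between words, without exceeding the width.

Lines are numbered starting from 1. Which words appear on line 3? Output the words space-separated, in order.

Line 1: ['deep', 'water', 'language'] (min_width=19, slack=0)
Line 2: ['kitchen', 'white', 'that'] (min_width=18, slack=1)
Line 3: ['rainbow', 'all', 'the', 'sun'] (min_width=19, slack=0)
Line 4: ['been', 'my', 'television'] (min_width=18, slack=1)
Line 5: ['do', 'electric', 'snow'] (min_width=16, slack=3)
Line 6: ['bedroom', 'forest'] (min_width=14, slack=5)

Answer: rainbow all the sun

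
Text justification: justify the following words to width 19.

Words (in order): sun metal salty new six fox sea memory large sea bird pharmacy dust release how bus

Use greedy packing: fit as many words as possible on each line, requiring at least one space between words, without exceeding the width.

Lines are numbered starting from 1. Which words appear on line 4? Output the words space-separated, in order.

Answer: pharmacy dust

Derivation:
Line 1: ['sun', 'metal', 'salty', 'new'] (min_width=19, slack=0)
Line 2: ['six', 'fox', 'sea', 'memory'] (min_width=18, slack=1)
Line 3: ['large', 'sea', 'bird'] (min_width=14, slack=5)
Line 4: ['pharmacy', 'dust'] (min_width=13, slack=6)
Line 5: ['release', 'how', 'bus'] (min_width=15, slack=4)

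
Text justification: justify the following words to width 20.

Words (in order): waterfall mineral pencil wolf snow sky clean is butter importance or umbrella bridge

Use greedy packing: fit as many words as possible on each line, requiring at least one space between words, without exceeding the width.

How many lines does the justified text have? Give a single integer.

Answer: 5

Derivation:
Line 1: ['waterfall', 'mineral'] (min_width=17, slack=3)
Line 2: ['pencil', 'wolf', 'snow', 'sky'] (min_width=20, slack=0)
Line 3: ['clean', 'is', 'butter'] (min_width=15, slack=5)
Line 4: ['importance', 'or'] (min_width=13, slack=7)
Line 5: ['umbrella', 'bridge'] (min_width=15, slack=5)
Total lines: 5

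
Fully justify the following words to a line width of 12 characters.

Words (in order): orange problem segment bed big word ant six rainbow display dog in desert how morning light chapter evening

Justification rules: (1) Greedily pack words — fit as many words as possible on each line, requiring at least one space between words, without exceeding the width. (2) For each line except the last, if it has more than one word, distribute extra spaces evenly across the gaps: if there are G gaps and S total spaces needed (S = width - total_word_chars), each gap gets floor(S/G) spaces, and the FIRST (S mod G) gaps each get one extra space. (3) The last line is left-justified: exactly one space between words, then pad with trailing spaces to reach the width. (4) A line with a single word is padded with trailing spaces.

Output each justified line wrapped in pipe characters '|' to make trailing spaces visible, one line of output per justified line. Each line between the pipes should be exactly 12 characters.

Answer: |orange      |
|problem     |
|segment  bed|
|big word ant|
|six  rainbow|
|display  dog|
|in    desert|
|how  morning|
|light       |
|chapter     |
|evening     |

Derivation:
Line 1: ['orange'] (min_width=6, slack=6)
Line 2: ['problem'] (min_width=7, slack=5)
Line 3: ['segment', 'bed'] (min_width=11, slack=1)
Line 4: ['big', 'word', 'ant'] (min_width=12, slack=0)
Line 5: ['six', 'rainbow'] (min_width=11, slack=1)
Line 6: ['display', 'dog'] (min_width=11, slack=1)
Line 7: ['in', 'desert'] (min_width=9, slack=3)
Line 8: ['how', 'morning'] (min_width=11, slack=1)
Line 9: ['light'] (min_width=5, slack=7)
Line 10: ['chapter'] (min_width=7, slack=5)
Line 11: ['evening'] (min_width=7, slack=5)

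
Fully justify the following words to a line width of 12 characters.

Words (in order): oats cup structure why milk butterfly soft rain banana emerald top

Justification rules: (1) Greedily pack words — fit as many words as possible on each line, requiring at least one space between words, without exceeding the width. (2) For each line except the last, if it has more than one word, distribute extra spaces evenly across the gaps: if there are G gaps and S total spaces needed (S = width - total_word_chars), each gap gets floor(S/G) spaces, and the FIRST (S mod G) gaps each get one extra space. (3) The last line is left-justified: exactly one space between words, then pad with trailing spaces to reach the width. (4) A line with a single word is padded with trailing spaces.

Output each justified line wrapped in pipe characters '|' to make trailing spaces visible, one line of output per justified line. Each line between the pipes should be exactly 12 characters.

Answer: |oats     cup|
|structure   |
|why     milk|
|butterfly   |
|soft    rain|
|banana      |
|emerald top |

Derivation:
Line 1: ['oats', 'cup'] (min_width=8, slack=4)
Line 2: ['structure'] (min_width=9, slack=3)
Line 3: ['why', 'milk'] (min_width=8, slack=4)
Line 4: ['butterfly'] (min_width=9, slack=3)
Line 5: ['soft', 'rain'] (min_width=9, slack=3)
Line 6: ['banana'] (min_width=6, slack=6)
Line 7: ['emerald', 'top'] (min_width=11, slack=1)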